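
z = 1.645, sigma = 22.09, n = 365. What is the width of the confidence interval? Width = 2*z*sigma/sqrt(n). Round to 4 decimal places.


width = 2*z*sigma/sqrt(n)
2*z*sigma = 2 * 1.645 * 22.09 = 72.6761
sqrt(365) ≈ 19.104973
width = 72.6761 / 19.104973 ≈ 3.804041

3.8040


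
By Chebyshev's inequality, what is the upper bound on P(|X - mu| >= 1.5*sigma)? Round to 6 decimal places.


P <= 1/k^2
k^2 = 1.5^2 = 2.25
1/k^2 = 1 / 2.25 = 4/9 ≈ 0.44444444

0.444444


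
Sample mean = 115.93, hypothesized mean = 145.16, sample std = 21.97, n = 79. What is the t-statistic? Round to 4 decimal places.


t = (xbar - mu0) / (s/sqrt(n))
xbar - mu0 = 115.93 - 145.16 = -29.23
sqrt(79) ≈ 8.88819442
s/sqrt(n) = 21.97 / 8.88819442 ≈ 2.47181812
t = -29.23 / 2.47181812 ≈ -11.825304

-11.8253


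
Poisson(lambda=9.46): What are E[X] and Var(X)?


E[X] = Var(X) = lambda = 9.46

9.46, 9.46


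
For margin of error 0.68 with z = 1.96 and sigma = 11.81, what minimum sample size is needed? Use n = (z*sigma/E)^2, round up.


z*sigma/E = 1.96 * 11.81 / 0.68 = 57869/1700 ≈ 34.040588
(z*sigma/E)^2 ≈ 1158.761647
round up: n = 1159

1159


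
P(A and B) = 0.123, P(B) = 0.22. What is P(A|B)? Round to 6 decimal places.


P(A|B) = P(A and B) / P(B) = 0.123 / 0.22 = 123/220 ≈ 0.55909091

0.559091


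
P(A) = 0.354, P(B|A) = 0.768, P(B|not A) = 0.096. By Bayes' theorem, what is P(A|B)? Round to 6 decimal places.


P(A|B) = P(B|A)*P(A) / P(B), P(B) = P(B|A)*P(A) + P(B|not A)*P(not A)
P(B|A)*P(A) = 0.768 * 0.354 = 0.271872
P(B|not A)*P(not A) = 0.096 * 0.646 = 0.062016
P(B) = 0.271872 + 0.062016 = 0.333888
P(A|B) = 0.271872 / 0.333888 = 1416/1739 ≈ 0.81426107

0.814261


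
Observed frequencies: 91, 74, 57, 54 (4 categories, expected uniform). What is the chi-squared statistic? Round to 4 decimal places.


chi2 = sum((O-E)^2/E), E = total/4
total = 276, E = 276/4 = 69
(91 - 69)^2 / 69 = 484 / 69 = 484/69 ≈ 7.014493
(74 - 69)^2 / 69 = 25 / 69 = 25/69 ≈ 0.362319
(57 - 69)^2 / 69 = 144 / 69 = 48/23 ≈ 2.086957
(54 - 69)^2 / 69 = 225 / 69 = 75/23 ≈ 3.260870
chi2 = 878/69 ≈ 12.724638

12.7246


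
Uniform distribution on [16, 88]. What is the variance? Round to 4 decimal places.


Var = (b-a)^2 / 12
(b-a)^2 = (88 - 16)^2 = 5184
Var = 5184/12 = 432

432.0000


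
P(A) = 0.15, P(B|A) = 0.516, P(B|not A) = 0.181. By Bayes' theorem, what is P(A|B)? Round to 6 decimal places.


P(A|B) = P(B|A)*P(A) / P(B), P(B) = P(B|A)*P(A) + P(B|not A)*P(not A)
P(B|A)*P(A) = 0.516 * 0.15 = 0.0774
P(B|not A)*P(not A) = 0.181 * 0.85 = 0.15385
P(B) = 0.0774 + 0.15385 = 0.23125
P(A|B) = 0.0774 / 0.23125 = 1548/4625 ≈ 0.33470270

0.334703


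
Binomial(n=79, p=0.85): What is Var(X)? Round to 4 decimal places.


Var = n*p*(1-p) = 79 * 0.85 * 0.15 = 10.0725

10.0725


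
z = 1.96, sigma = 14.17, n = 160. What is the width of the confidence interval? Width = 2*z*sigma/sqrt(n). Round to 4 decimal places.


width = 2*z*sigma/sqrt(n)
2*z*sigma = 2 * 1.96 * 14.17 = 55.5464
sqrt(160) ≈ 12.649111
width = 55.5464 / 12.649111 ≈ 4.391328

4.3913


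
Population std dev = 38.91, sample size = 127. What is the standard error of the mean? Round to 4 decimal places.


SE = sigma / sqrt(n)
sqrt(127) ≈ 11.269428
SE = 38.91 / 11.269428 ≈ 3.452704

3.4527


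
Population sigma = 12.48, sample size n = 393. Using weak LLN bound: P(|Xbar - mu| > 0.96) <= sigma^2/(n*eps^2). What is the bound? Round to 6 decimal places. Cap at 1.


bound = min(1, sigma^2/(n*eps^2))
sigma^2 = 12.48^2 = 155.7504
n*eps^2 = 393 * 0.96^2 = 393 * 0.9216 = 362.1888
sigma^2/(n*eps^2) = 155.7504 / 362.1888 = 169/393 ≈ 0.43002545

0.430025


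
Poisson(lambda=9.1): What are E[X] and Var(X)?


E[X] = Var(X) = lambda = 9.1

9.1, 9.1


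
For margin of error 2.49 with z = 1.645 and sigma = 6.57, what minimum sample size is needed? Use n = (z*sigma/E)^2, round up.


z*sigma/E = 1.645 * 6.57 / 2.49 ≈ 4.340422
(z*sigma/E)^2 ≈ 18.839260
round up: n = 19

19


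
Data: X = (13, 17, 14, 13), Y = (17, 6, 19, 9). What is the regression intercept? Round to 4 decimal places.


a = ybar - b*xbar, where b = sum((xi-xbar)(yi-ybar)) / sum((xi-xbar)^2)
n = 4, xbar = 57/4 = 14.25, ybar = 51/4 = 12.75
Sxy = sum((xi-xbar)(yi-ybar)) = -20.75
Sxx = sum((xi-xbar)^2) = 10.75
b = Sxy / Sxx = -83/43 ≈ -1.930233
a = 12.75 - (-1.930233) * 14.25 = 1731/43 ≈ 40.255814

40.2558


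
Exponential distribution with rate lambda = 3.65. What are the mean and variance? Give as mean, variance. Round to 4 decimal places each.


mean = 1/lam, var = 1/lam^2
mean = 1 / 3.65 = 20/73 ≈ 0.273973
lam^2 = 3.65^2 = 13.3225
var = 1 / 13.3225 = 400/5329 ≈ 0.075061

0.2740, 0.0751


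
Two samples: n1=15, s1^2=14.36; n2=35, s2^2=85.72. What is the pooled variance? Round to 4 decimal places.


sp^2 = ((n1-1)*s1^2 + (n2-1)*s2^2)/(n1+n2-2)
(n1-1)*s1^2 = 14 * 14.36 = 201.04
(n2-1)*s2^2 = 34 * 85.72 = 2914.48
numerator = 201.04 + 2914.48 = 3115.52
n1+n2-2 = 48
sp^2 = 3115.52 / 48 = 4868/75 ≈ 64.906667

64.9067


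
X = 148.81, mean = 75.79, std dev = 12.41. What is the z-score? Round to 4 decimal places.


z = (X - mu) / sigma
X - mu = 148.81 - 75.79 = 73.02
z = 73.02 / 12.41 = 7302/1241 ≈ 5.883965

5.8840


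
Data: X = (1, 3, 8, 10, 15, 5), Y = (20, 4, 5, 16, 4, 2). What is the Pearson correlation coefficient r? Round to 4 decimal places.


r = sum((xi-xbar)(yi-ybar)) / sqrt(sum((xi-xbar)^2) * sum((yi-ybar)^2))
n = 6, xbar = 42/6 = 7, ybar = 51/6 = 8.5
Sxy = sum((xi-xbar)(yi-ybar)) = -55
Sxx = sum((xi-xbar)^2) = 130
Syy = sum((yi-ybar)^2) = 283.5
sqrt(Sxx*Syy) ≈ 191.976561
r = Sxy / sqrt(Sxx*Syy) = -55 / 191.976561 ≈ -0.286493

-0.2865


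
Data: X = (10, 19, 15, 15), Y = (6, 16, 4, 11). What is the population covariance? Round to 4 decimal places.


Cov = (1/n)*sum((xi-xbar)(yi-ybar))
n = 4, xbar = 59/4 = 14.75, ybar = 37/4 = 9.25
sum((xi-xbar)(yi-ybar)) = 43.25
Cov = 43.25 / 4 = 10.8125

10.8125


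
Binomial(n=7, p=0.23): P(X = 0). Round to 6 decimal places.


P = C(n,k) * p^k * (1-p)^(n-k)
C(7,0) = 1
p^k = 0.23^0 = 1
(1-p)^(n-k) = 0.77^7 ≈ 0.1604852
P = 1 * 1 * 0.1604852 ≈ 0.160485

0.160485


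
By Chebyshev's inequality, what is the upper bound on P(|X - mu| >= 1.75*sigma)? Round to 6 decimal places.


P <= 1/k^2
k^2 = 1.75^2 = 3.0625
1/k^2 = 1 / 3.0625 = 16/49 ≈ 0.32653061

0.326531


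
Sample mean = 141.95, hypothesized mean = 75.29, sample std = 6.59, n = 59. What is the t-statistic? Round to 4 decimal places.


t = (xbar - mu0) / (s/sqrt(n))
xbar - mu0 = 141.95 - 75.29 = 66.66
sqrt(59) ≈ 7.68114575
s/sqrt(n) = 6.59 / 7.68114575 ≈ 0.85794492
t = 66.66 / 0.85794492 ≈ 77.697295

77.6973


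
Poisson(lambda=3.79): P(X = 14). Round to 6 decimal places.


P = e^(-lam) * lam^k / k!
e^(-3.79) ≈ 0.02259560
lam^k = 3.79^14 ≈ 126167918.895597
k! = 14! = 87178291200
P = 0.02259560 * 126167918.895597 / 87178291200 ≈ 0.000033

0.000033


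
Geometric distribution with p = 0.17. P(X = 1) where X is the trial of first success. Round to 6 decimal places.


P = (1-p)^(k-1) * p
(1-p)^(k-1) = 0.83^0 = 1
P = 1 * 0.17 = 0.17

0.170000


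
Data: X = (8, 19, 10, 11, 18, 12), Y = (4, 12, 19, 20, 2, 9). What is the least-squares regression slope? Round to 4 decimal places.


b = sum((xi-xbar)(yi-ybar)) / sum((xi-xbar)^2)
n = 6, xbar = 78/6 = 13, ybar = 66/6 = 11
Sxy = sum((xi-xbar)(yi-ybar)) = -44
Sxx = sum((xi-xbar)^2) = 100
b = Sxy / Sxx = -0.44

-0.4400


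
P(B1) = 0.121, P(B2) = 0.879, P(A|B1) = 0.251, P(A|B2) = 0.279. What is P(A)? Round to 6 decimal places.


P(A) = P(A|B1)*P(B1) + P(A|B2)*P(B2)
P(A|B1)*P(B1) = 0.251 * 0.121 = 0.030371
P(A|B2)*P(B2) = 0.279 * 0.879 = 0.245241
P(A) = 0.030371 + 0.245241 = 0.275612

0.275612


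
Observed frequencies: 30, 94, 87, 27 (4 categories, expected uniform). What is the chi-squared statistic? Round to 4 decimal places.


chi2 = sum((O-E)^2/E), E = total/4
total = 238, E = 238/4 = 59.5
(30 - 59.5)^2 / 59.5 = 870.25 / 59.5 = 3481/238 ≈ 14.626050
(94 - 59.5)^2 / 59.5 = 1190.25 / 59.5 = 4761/238 ≈ 20.004202
(87 - 59.5)^2 / 59.5 = 756.25 / 59.5 = 3025/238 ≈ 12.710084
(27 - 59.5)^2 / 59.5 = 1056.25 / 59.5 = 4225/238 ≈ 17.752101
chi2 = 7746/119 ≈ 65.092437

65.0924


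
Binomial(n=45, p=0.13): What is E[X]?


E[X] = n*p = 45 * 0.13 = 5.85

5.85


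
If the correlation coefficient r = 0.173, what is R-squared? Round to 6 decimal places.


R^2 = r^2 = (0.173)^2 = 0.029929

0.029929


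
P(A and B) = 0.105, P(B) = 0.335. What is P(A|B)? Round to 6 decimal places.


P(A|B) = P(A and B) / P(B) = 0.105 / 0.335 = 21/67 ≈ 0.31343284

0.313433


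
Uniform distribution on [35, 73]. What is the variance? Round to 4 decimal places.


Var = (b-a)^2 / 12
(b-a)^2 = (73 - 35)^2 = 1444
Var = 1444/12 ≈ 120.333333

120.3333


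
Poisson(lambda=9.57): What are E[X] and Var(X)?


E[X] = Var(X) = lambda = 9.57

9.57, 9.57


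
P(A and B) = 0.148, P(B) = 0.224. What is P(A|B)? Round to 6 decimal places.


P(A|B) = P(A and B) / P(B) = 0.148 / 0.224 = 37/56 ≈ 0.66071429

0.660714


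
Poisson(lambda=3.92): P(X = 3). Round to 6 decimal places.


P = e^(-lam) * lam^k / k!
e^(-3.92) ≈ 0.01984109
lam^k = 3.92^3 = 60.236288
k! = 3! = 6
P = 0.01984109 * 60.236288 / 6 ≈ 0.199192

0.199192


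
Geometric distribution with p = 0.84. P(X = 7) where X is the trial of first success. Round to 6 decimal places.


P = (1-p)^(k-1) * p
(1-p)^(k-1) = 0.16^6 ≈ 0.00001677722
P = 0.00001677722 * 0.84 ≈ 0.00001409286

0.000014


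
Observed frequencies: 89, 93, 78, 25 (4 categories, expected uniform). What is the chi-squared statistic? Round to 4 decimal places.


chi2 = sum((O-E)^2/E), E = total/4
total = 285, E = 285/4 = 71.25
(89 - 71.25)^2 / 71.25 = 315.0625 / 71.25 = 5041/1140 ≈ 4.421930
(93 - 71.25)^2 / 71.25 = 473.0625 / 71.25 = 2523/380 ≈ 6.639474
(78 - 71.25)^2 / 71.25 = 45.5625 / 71.25 = 243/380 ≈ 0.639474
(25 - 71.25)^2 / 71.25 = 2139.0625 / 71.25 = 6845/228 ≈ 30.021930
chi2 = 11891/285 ≈ 41.722807

41.7228


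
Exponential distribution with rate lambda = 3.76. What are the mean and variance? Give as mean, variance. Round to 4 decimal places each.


mean = 1/lam, var = 1/lam^2
mean = 1 / 3.76 = 25/94 ≈ 0.265957
lam^2 = 3.76^2 = 14.1376
var = 1 / 14.1376 = 625/8836 ≈ 0.070733

0.2660, 0.0707


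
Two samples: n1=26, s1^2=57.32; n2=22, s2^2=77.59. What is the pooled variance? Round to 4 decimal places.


sp^2 = ((n1-1)*s1^2 + (n2-1)*s2^2)/(n1+n2-2)
(n1-1)*s1^2 = 25 * 57.32 = 1433
(n2-1)*s2^2 = 21 * 77.59 = 1629.39
numerator = 1433 + 1629.39 = 3062.39
n1+n2-2 = 46
sp^2 = 3062.39 / 46 = 306239/4600 ≈ 66.573696

66.5737


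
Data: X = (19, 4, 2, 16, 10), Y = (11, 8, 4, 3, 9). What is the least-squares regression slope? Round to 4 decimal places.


b = sum((xi-xbar)(yi-ybar)) / sum((xi-xbar)^2)
n = 5, xbar = 51/5 = 10.2, ybar = 35/5 = 7
Sxy = sum((xi-xbar)(yi-ybar)) = 30
Sxx = sum((xi-xbar)^2) = 216.8
b = Sxy / Sxx = 75/542 ≈ 0.138376

0.1384


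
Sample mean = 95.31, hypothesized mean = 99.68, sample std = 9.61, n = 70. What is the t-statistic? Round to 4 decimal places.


t = (xbar - mu0) / (s/sqrt(n))
xbar - mu0 = 95.31 - 99.68 = -4.37
sqrt(70) ≈ 8.36660027
s/sqrt(n) = 9.61 / 8.36660027 ≈ 1.14861469
t = -4.37 / 1.14861469 ≈ -3.804583

-3.8046


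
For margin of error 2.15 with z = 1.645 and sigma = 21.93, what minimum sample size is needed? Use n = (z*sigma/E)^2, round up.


z*sigma/E = 1.645 * 21.93 / 2.15 = 16.779
(z*sigma/E)^2 = 281.534841
round up: n = 282

282


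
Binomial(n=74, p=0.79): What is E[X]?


E[X] = n*p = 74 * 0.79 = 58.46

58.46


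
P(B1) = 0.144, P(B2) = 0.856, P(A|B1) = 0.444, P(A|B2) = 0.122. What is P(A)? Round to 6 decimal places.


P(A) = P(A|B1)*P(B1) + P(A|B2)*P(B2)
P(A|B1)*P(B1) = 0.444 * 0.144 = 0.063936
P(A|B2)*P(B2) = 0.122 * 0.856 = 0.104432
P(A) = 0.063936 + 0.104432 = 0.168368

0.168368


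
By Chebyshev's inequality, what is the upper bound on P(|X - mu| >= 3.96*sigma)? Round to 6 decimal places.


P <= 1/k^2
k^2 = 3.96^2 = 15.6816
1/k^2 = 1 / 15.6816 = 625/9801 ≈ 0.06376900

0.063769


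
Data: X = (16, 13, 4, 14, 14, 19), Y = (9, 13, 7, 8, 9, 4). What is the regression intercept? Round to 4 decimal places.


a = ybar - b*xbar, where b = sum((xi-xbar)(yi-ybar)) / sum((xi-xbar)^2)
n = 6, xbar = 80/6 = 40/3 ≈ 13.333333, ybar = 50/6 = 25/3 ≈ 8.333333
Sxy = sum((xi-xbar)(yi-ybar)) = -35/3 ≈ -11.666667
Sxx = sum((xi-xbar)^2) = 382/3 ≈ 127.333333
b = Sxy / Sxx = -35/382 ≈ -0.091623
a = 8.333333 - (-0.091623) * 13.333333 = 1825/191 ≈ 9.554974

9.5550


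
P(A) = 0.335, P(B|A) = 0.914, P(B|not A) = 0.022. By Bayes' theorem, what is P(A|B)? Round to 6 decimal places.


P(A|B) = P(B|A)*P(A) / P(B), P(B) = P(B|A)*P(A) + P(B|not A)*P(not A)
P(B|A)*P(A) = 0.914 * 0.335 = 0.30619
P(B|not A)*P(not A) = 0.022 * 0.665 = 0.01463
P(B) = 0.30619 + 0.01463 = 0.32082
P(A|B) = 0.30619 / 0.32082 ≈ 0.95439810

0.954398


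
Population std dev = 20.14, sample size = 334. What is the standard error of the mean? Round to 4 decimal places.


SE = sigma / sqrt(n)
sqrt(334) ≈ 18.275667
SE = 20.14 / 18.275667 ≈ 1.102012

1.1020


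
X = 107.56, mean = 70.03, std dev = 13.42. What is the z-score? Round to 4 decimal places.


z = (X - mu) / sigma
X - mu = 107.56 - 70.03 = 37.53
z = 37.53 / 13.42 = 3753/1342 ≈ 2.796572

2.7966


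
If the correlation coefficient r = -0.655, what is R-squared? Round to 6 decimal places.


R^2 = r^2 = (-0.655)^2 = 0.429025

0.429025


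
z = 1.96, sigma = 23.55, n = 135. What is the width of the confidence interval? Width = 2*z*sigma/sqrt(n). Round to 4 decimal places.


width = 2*z*sigma/sqrt(n)
2*z*sigma = 2 * 1.96 * 23.55 = 92.316
sqrt(135) ≈ 11.618950
width = 92.316 / 11.618950 ≈ 7.945296

7.9453


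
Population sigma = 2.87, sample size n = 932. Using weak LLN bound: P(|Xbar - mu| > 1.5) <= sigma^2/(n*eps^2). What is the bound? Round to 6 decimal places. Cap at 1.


bound = min(1, sigma^2/(n*eps^2))
sigma^2 = 2.87^2 = 8.2369
n*eps^2 = 932 * 1.5^2 = 932 * 2.25 = 2097
sigma^2/(n*eps^2) = 8.2369 / 2097 ≈ 0.00392794

0.003928


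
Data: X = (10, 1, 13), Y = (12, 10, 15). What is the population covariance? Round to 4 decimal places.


Cov = (1/n)*sum((xi-xbar)(yi-ybar))
n = 3, xbar = 24/3 = 8, ybar = 37/3 ≈ 12.333333
sum((xi-xbar)(yi-ybar)) = 29
Cov = 29 / 3 = 29/3 ≈ 9.666667

9.6667


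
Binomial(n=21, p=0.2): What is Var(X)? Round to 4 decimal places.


Var = n*p*(1-p) = 21 * 0.2 * 0.8 = 3.36

3.3600


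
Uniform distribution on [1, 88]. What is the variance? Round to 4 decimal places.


Var = (b-a)^2 / 12
(b-a)^2 = (88 - 1)^2 = 7569
Var = 7569/12 = 630.75

630.7500


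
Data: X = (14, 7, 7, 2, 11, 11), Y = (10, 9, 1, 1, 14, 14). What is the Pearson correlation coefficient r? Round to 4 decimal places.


r = sum((xi-xbar)(yi-ybar)) / sqrt(sum((xi-xbar)^2) * sum((yi-ybar)^2))
n = 6, xbar = 52/6 = 26/3 ≈ 8.666667, ybar = 49/6 ≈ 8.166667
Sxy = sum((xi-xbar)(yi-ybar)) = 286/3 ≈ 95.333333
Sxx = sum((xi-xbar)^2) = 268/3 ≈ 89.333333
Syy = sum((yi-ybar)^2) = 1049/6 ≈ 174.833333
sqrt(Sxx*Syy) ≈ 124.973775
r = Sxy / sqrt(Sxx*Syy) = 95.333333 / 124.973775 ≈ 0.762827

0.7628


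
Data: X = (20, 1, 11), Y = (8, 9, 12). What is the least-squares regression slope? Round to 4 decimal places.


b = sum((xi-xbar)(yi-ybar)) / sum((xi-xbar)^2)
n = 3, xbar = 32/3 ≈ 10.666667, ybar = 29/3 ≈ 9.666667
Sxy = sum((xi-xbar)(yi-ybar)) = -25/3 ≈ -8.333333
Sxx = sum((xi-xbar)^2) = 542/3 ≈ 180.666667
b = Sxy / Sxx = -25/542 ≈ -0.046125

-0.0461


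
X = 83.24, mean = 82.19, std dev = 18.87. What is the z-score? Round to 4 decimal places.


z = (X - mu) / sigma
X - mu = 83.24 - 82.19 = 1.05
z = 1.05 / 18.87 = 35/629 ≈ 0.055644

0.0556


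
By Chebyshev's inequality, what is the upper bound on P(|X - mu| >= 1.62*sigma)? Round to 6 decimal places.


P <= 1/k^2
k^2 = 1.62^2 = 2.6244
1/k^2 = 1 / 2.6244 = 2500/6561 ≈ 0.38103948

0.381039


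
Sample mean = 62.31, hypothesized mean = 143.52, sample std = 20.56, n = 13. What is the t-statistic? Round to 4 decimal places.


t = (xbar - mu0) / (s/sqrt(n))
xbar - mu0 = 62.31 - 143.52 = -81.21
sqrt(13) ≈ 3.60555128
s/sqrt(n) = 20.56 / 3.60555128 ≈ 5.70231802
t = -81.21 / 5.70231802 ≈ -14.241577

-14.2416


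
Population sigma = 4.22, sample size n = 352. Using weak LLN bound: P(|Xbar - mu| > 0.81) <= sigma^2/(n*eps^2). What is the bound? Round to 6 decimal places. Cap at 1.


bound = min(1, sigma^2/(n*eps^2))
sigma^2 = 4.22^2 = 17.8084
n*eps^2 = 352 * 0.81^2 = 352 * 0.6561 = 230.9472
sigma^2/(n*eps^2) = 17.8084 / 230.9472 ≈ 0.07711027

0.077110


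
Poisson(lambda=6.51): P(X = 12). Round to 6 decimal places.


P = e^(-lam) * lam^k / k!
e^(-6.51) ≈ 0.001488480
lam^k = 6.51^12 ≈ 5793911574.687202
k! = 12! = 479001600
P = 0.001488480 * 5793911574.687202 / 479001600 ≈ 0.018004

0.018004


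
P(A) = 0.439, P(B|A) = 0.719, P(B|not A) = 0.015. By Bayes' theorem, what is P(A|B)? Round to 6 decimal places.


P(A|B) = P(B|A)*P(A) / P(B), P(B) = P(B|A)*P(A) + P(B|not A)*P(not A)
P(B|A)*P(A) = 0.719 * 0.439 = 0.315641
P(B|not A)*P(not A) = 0.015 * 0.561 = 0.008415
P(B) = 0.315641 + 0.008415 = 0.324056
P(A|B) = 0.315641 / 0.324056 ≈ 0.97403227

0.974032


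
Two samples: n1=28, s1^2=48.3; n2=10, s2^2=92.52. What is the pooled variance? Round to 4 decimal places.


sp^2 = ((n1-1)*s1^2 + (n2-1)*s2^2)/(n1+n2-2)
(n1-1)*s1^2 = 27 * 48.3 = 1304.1
(n2-1)*s2^2 = 9 * 92.52 = 832.68
numerator = 1304.1 + 832.68 = 2136.78
n1+n2-2 = 36
sp^2 = 2136.78 / 36 = 59.355

59.3550


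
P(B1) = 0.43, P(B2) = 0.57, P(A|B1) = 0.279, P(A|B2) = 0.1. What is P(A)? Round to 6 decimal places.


P(A) = P(A|B1)*P(B1) + P(A|B2)*P(B2)
P(A|B1)*P(B1) = 0.279 * 0.43 = 0.11997
P(A|B2)*P(B2) = 0.1 * 0.57 = 0.057
P(A) = 0.11997 + 0.057 = 0.17697

0.176970


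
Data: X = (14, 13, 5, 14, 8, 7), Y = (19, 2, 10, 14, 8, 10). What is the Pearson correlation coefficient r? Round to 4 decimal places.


r = sum((xi-xbar)(yi-ybar)) / sqrt(sum((xi-xbar)^2) * sum((yi-ybar)^2))
n = 6, xbar = 61/6 ≈ 10.166667, ybar = 63/6 = 10.5
Sxy = sum((xi-xbar)(yi-ybar)) = 31.5
Sxx = sum((xi-xbar)^2) = 473/6 ≈ 78.833333
Syy = sum((yi-ybar)^2) = 163.5
sqrt(Sxx*Syy) ≈ 113.530833
r = Sxy / sqrt(Sxx*Syy) = 31.5 / 113.530833 ≈ 0.277458

0.2775


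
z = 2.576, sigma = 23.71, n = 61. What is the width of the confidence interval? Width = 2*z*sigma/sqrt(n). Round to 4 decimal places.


width = 2*z*sigma/sqrt(n)
2*z*sigma = 2 * 2.576 * 23.71 = 122.15392
sqrt(61) ≈ 7.810250
width = 122.15392 / 7.810250 ≈ 15.640207

15.6402


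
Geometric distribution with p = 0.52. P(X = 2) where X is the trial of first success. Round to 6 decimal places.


P = (1-p)^(k-1) * p
(1-p)^(k-1) = 0.48^1 = 0.48
P = 0.48 * 0.52 = 0.2496

0.249600


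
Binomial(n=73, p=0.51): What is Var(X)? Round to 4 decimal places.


Var = n*p*(1-p) = 73 * 0.51 * 0.49 = 18.2427

18.2427


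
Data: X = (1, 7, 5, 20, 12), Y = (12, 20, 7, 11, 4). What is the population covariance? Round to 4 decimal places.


Cov = (1/n)*sum((xi-xbar)(yi-ybar))
n = 5, xbar = 45/5 = 9, ybar = 54/5 = 10.8
sum((xi-xbar)(yi-ybar)) = -31
Cov = -31 / 5 = -6.2

-6.2000


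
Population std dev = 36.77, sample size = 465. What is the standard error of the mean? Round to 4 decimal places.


SE = sigma / sqrt(n)
sqrt(465) ≈ 21.563859
SE = 36.77 / 21.563859 ≈ 1.705168

1.7052


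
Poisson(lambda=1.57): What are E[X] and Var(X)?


E[X] = Var(X) = lambda = 1.57

1.57, 1.57


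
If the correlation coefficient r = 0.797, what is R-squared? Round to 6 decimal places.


R^2 = r^2 = (0.797)^2 = 0.635209

0.635209


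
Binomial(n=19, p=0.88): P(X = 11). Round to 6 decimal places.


P = C(n,k) * p^k * (1-p)^(n-k)
C(19,11) = 75582
p^k = 0.88^11 ≈ 0.2450809
(1-p)^(n-k) = 0.12^8 ≈ 0.00000004299817
P = 75582 * 0.2450809 * 0.00000004299817 ≈ 0.000796

0.000796


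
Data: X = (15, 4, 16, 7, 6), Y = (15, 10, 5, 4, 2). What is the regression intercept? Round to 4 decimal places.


a = ybar - b*xbar, where b = sum((xi-xbar)(yi-ybar)) / sum((xi-xbar)^2)
n = 5, xbar = 48/5 = 9.6, ybar = 36/5 = 7.2
Sxy = sum((xi-xbar)(yi-ybar)) = 39.4
Sxx = sum((xi-xbar)^2) = 121.2
b = Sxy / Sxx = 197/606 ≈ 0.325083
a = 7.2 - 0.325083 * 9.6 = 412/101 ≈ 4.079208

4.0792


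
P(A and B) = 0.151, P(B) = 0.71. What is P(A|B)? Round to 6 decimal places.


P(A|B) = P(A and B) / P(B) = 0.151 / 0.71 = 151/710 ≈ 0.21267606

0.212676


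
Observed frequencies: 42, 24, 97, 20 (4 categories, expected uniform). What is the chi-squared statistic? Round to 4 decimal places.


chi2 = sum((O-E)^2/E), E = total/4
total = 183, E = 183/4 = 45.75
(42 - 45.75)^2 / 45.75 = 14.0625 / 45.75 = 75/244 ≈ 0.307377
(24 - 45.75)^2 / 45.75 = 473.0625 / 45.75 = 2523/244 ≈ 10.340164
(97 - 45.75)^2 / 45.75 = 2626.5625 / 45.75 = 42025/732 ≈ 57.411202
(20 - 45.75)^2 / 45.75 = 663.0625 / 45.75 = 10609/732 ≈ 14.493169
chi2 = 15107/183 ≈ 82.551913

82.5519


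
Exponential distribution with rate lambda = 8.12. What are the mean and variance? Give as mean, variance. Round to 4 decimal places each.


mean = 1/lam, var = 1/lam^2
mean = 1 / 8.12 = 25/203 ≈ 0.123153
lam^2 = 8.12^2 = 65.9344
var = 1 / 65.9344 ≈ 0.015167

0.1232, 0.0152


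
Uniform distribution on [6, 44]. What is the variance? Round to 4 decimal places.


Var = (b-a)^2 / 12
(b-a)^2 = (44 - 6)^2 = 1444
Var = 1444/12 ≈ 120.333333

120.3333


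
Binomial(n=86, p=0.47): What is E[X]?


E[X] = n*p = 86 * 0.47 = 40.42

40.42


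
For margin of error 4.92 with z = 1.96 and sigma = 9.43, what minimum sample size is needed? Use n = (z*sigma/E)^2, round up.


z*sigma/E = 1.96 * 9.43 / 4.92 = 1127/300 ≈ 3.756667
(z*sigma/E)^2 ≈ 14.112544
round up: n = 15

15


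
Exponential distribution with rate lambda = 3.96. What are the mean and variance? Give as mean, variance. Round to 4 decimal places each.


mean = 1/lam, var = 1/lam^2
mean = 1 / 3.96 = 25/99 ≈ 0.252525
lam^2 = 3.96^2 = 15.6816
var = 1 / 15.6816 = 625/9801 ≈ 0.063769

0.2525, 0.0638


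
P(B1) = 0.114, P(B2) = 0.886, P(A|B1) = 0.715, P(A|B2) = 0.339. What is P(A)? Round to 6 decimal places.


P(A) = P(A|B1)*P(B1) + P(A|B2)*P(B2)
P(A|B1)*P(B1) = 0.715 * 0.114 = 0.08151
P(A|B2)*P(B2) = 0.339 * 0.886 = 0.300354
P(A) = 0.08151 + 0.300354 = 0.381864

0.381864


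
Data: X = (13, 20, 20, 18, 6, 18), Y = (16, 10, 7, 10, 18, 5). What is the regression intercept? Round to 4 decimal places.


a = ybar - b*xbar, where b = sum((xi-xbar)(yi-ybar)) / sum((xi-xbar)^2)
n = 6, xbar = 95/6 ≈ 15.833333, ybar = 66/6 = 11
Sxy = sum((xi-xbar)(yi-ybar)) = -119
Sxx = sum((xi-xbar)^2) = 893/6 ≈ 148.833333
b = Sxy / Sxx = -714/893 ≈ -0.799552
a = 11 - (-0.799552) * 15.833333 = 1112/47 ≈ 23.659574

23.6596


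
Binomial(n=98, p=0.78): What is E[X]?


E[X] = n*p = 98 * 0.78 = 76.44

76.44


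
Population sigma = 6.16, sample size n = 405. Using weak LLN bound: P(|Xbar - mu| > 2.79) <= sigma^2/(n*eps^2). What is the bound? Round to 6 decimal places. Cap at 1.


bound = min(1, sigma^2/(n*eps^2))
sigma^2 = 6.16^2 = 37.9456
n*eps^2 = 405 * 2.79^2 = 405 * 7.7841 = 3152.5605
sigma^2/(n*eps^2) = 37.9456 / 3152.5605 ≈ 0.01203644

0.012036


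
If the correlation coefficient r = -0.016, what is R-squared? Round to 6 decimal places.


R^2 = r^2 = (-0.016)^2 = 0.000256

0.000256


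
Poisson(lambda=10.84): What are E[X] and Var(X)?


E[X] = Var(X) = lambda = 10.84

10.84, 10.84


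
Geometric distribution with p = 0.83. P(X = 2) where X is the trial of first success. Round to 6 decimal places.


P = (1-p)^(k-1) * p
(1-p)^(k-1) = 0.17^1 = 0.17
P = 0.17 * 0.83 = 0.1411

0.141100


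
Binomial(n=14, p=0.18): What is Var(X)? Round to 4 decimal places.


Var = n*p*(1-p) = 14 * 0.18 * 0.82 = 2.0664

2.0664


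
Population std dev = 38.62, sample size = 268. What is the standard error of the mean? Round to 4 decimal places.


SE = sigma / sqrt(n)
sqrt(268) ≈ 16.370706
SE = 38.62 / 16.370706 ≈ 2.359092

2.3591


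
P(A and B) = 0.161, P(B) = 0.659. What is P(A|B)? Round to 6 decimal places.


P(A|B) = P(A and B) / P(B) = 0.161 / 0.659 = 161/659 ≈ 0.24430956

0.244310


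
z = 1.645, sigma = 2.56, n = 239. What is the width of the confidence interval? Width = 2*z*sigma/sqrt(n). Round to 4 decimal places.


width = 2*z*sigma/sqrt(n)
2*z*sigma = 2 * 1.645 * 2.56 = 8.4224
sqrt(239) ≈ 15.459625
width = 8.4224 / 15.459625 ≈ 0.544800

0.5448


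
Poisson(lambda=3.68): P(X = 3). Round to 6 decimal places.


P = e^(-lam) * lam^k / k!
e^(-3.68) ≈ 0.02522297
lam^k = 3.68^3 = 49.836032
k! = 3! = 6
P = 0.02522297 * 49.836032 / 6 ≈ 0.209502

0.209502


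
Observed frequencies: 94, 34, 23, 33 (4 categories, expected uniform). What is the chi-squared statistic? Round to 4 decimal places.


chi2 = sum((O-E)^2/E), E = total/4
total = 184, E = 184/4 = 46
(94 - 46)^2 / 46 = 2304 / 46 = 1152/23 ≈ 50.086957
(34 - 46)^2 / 46 = 144 / 46 = 72/23 ≈ 3.130435
(23 - 46)^2 / 46 = 529 / 46 = 11.5
(33 - 46)^2 / 46 = 169 / 46 = 169/46 ≈ 3.673913
chi2 = 1573/23 ≈ 68.391304

68.3913


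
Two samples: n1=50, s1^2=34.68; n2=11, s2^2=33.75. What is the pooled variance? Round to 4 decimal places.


sp^2 = ((n1-1)*s1^2 + (n2-1)*s2^2)/(n1+n2-2)
(n1-1)*s1^2 = 49 * 34.68 = 1699.32
(n2-1)*s2^2 = 10 * 33.75 = 337.5
numerator = 1699.32 + 337.5 = 2036.82
n1+n2-2 = 59
sp^2 = 2036.82 / 59 = 101841/2950 ≈ 34.522373

34.5224


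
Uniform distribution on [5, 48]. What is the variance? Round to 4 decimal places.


Var = (b-a)^2 / 12
(b-a)^2 = (48 - 5)^2 = 1849
Var = 1849/12 ≈ 154.083333

154.0833


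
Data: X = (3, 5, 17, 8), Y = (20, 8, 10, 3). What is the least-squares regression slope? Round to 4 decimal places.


b = sum((xi-xbar)(yi-ybar)) / sum((xi-xbar)^2)
n = 4, xbar = 33/4 = 8.25, ybar = 41/4 = 10.25
Sxy = sum((xi-xbar)(yi-ybar)) = -44.25
Sxx = sum((xi-xbar)^2) = 114.75
b = Sxy / Sxx = -59/153 ≈ -0.385621

-0.3856


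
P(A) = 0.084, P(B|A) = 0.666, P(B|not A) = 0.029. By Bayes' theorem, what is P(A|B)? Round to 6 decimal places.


P(A|B) = P(B|A)*P(A) / P(B), P(B) = P(B|A)*P(A) + P(B|not A)*P(not A)
P(B|A)*P(A) = 0.666 * 0.084 = 0.055944
P(B|not A)*P(not A) = 0.029 * 0.916 = 0.026564
P(B) = 0.055944 + 0.026564 = 0.082508
P(A|B) = 0.055944 / 0.082508 ≈ 0.67804334

0.678043


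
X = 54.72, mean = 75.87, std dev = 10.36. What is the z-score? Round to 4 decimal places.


z = (X - mu) / sigma
X - mu = 54.72 - 75.87 = -21.15
z = -21.15 / 10.36 = -2115/1036 ≈ -2.041506

-2.0415


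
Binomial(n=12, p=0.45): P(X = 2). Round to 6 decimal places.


P = C(n,k) * p^k * (1-p)^(n-k)
C(12,2) = 66
p^k = 0.45^2 = 0.2025
(1-p)^(n-k) = 0.55^10 ≈ 0.002532952
P = 66 * 0.2025 * 0.002532952 ≈ 0.033853

0.033853


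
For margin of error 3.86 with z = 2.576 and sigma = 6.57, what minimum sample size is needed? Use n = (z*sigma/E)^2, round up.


z*sigma/E = 2.576 * 6.57 / 3.86 ≈ 4.384539
(z*sigma/E)^2 ≈ 19.224181
round up: n = 20

20


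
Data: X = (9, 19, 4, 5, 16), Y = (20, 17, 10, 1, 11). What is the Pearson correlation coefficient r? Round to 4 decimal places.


r = sum((xi-xbar)(yi-ybar)) / sqrt(sum((xi-xbar)^2) * sum((yi-ybar)^2))
n = 5, xbar = 53/5 = 10.6, ybar = 59/5 = 11.8
Sxy = sum((xi-xbar)(yi-ybar)) = 98.6
Sxx = sum((xi-xbar)^2) = 177.2
Syy = sum((yi-ybar)^2) = 214.8
sqrt(Sxx*Syy) ≈ 195.096284
r = Sxy / sqrt(Sxx*Syy) = 98.6 / 195.096284 ≈ 0.505391

0.5054


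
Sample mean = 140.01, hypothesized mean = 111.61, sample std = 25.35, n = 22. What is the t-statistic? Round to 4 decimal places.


t = (xbar - mu0) / (s/sqrt(n))
xbar - mu0 = 140.01 - 111.61 = 28.4
sqrt(22) ≈ 4.69041576
s/sqrt(n) = 25.35 / 4.69041576 ≈ 5.40463816
t = 28.4 / 5.40463816 ≈ 5.254746

5.2547


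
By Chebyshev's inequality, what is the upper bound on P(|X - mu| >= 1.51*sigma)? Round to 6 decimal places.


P <= 1/k^2
k^2 = 1.51^2 = 2.2801
1/k^2 = 1 / 2.2801 ≈ 0.43857726

0.438577


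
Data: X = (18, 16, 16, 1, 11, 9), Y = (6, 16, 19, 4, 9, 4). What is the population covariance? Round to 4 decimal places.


Cov = (1/n)*sum((xi-xbar)(yi-ybar))
n = 6, xbar = 71/6 ≈ 11.833333, ybar = 58/6 = 29/3 ≈ 9.666667
sum((xi-xbar)(yi-ybar)) = 362/3 ≈ 120.666667
Cov = 120.666667 / 6 = 181/9 ≈ 20.111111

20.1111


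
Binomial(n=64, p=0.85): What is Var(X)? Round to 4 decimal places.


Var = n*p*(1-p) = 64 * 0.85 * 0.15 = 8.16

8.1600


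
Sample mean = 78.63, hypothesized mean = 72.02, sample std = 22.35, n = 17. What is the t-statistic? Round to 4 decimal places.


t = (xbar - mu0) / (s/sqrt(n))
xbar - mu0 = 78.63 - 72.02 = 6.61
sqrt(17) ≈ 4.12310563
s/sqrt(n) = 22.35 / 4.12310563 ≈ 5.42067122
t = 6.61 / 5.42067122 ≈ 1.219406

1.2194


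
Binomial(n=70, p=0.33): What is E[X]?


E[X] = n*p = 70 * 0.33 = 23.1

23.1


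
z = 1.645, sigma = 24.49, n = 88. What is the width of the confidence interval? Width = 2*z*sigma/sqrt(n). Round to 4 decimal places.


width = 2*z*sigma/sqrt(n)
2*z*sigma = 2 * 1.645 * 24.49 = 80.5721
sqrt(88) ≈ 9.380832
width = 80.5721 / 9.380832 ≈ 8.589015

8.5890


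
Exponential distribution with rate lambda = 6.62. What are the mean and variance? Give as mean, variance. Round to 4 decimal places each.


mean = 1/lam, var = 1/lam^2
mean = 1 / 6.62 = 50/331 ≈ 0.151057
lam^2 = 6.62^2 = 43.8244
var = 1 / 43.8244 ≈ 0.022818

0.1511, 0.0228


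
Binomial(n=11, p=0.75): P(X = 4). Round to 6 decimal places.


P = C(n,k) * p^k * (1-p)^(n-k)
C(11,4) = 330
p^k = 0.75^4 = 81/256 ≈ 0.3164063
(1-p)^(n-k) = 0.25^7 ≈ 0.00006103516
P = 330 * 0.3164063 * 0.00006103516 ≈ 0.006373

0.006373


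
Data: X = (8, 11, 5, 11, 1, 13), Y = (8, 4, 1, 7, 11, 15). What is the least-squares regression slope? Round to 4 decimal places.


b = sum((xi-xbar)(yi-ybar)) / sum((xi-xbar)^2)
n = 6, xbar = 49/6 ≈ 8.166667, ybar = 46/6 = 23/3 ≈ 7.666667
Sxy = sum((xi-xbar)(yi-ybar)) = 61/3 ≈ 20.333333
Sxx = sum((xi-xbar)^2) = 605/6 ≈ 100.833333
b = Sxy / Sxx = 122/605 ≈ 0.201653

0.2017


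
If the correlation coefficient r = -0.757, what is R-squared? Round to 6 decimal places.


R^2 = r^2 = (-0.757)^2 = 0.573049

0.573049


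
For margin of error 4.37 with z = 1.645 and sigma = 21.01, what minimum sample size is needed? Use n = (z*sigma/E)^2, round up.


z*sigma/E = 1.645 * 21.01 / 4.37 ≈ 7.908799
(z*sigma/E)^2 ≈ 62.549096
round up: n = 63

63


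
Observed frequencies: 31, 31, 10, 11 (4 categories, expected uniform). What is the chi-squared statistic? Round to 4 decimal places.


chi2 = sum((O-E)^2/E), E = total/4
total = 83, E = 83/4 = 20.75
(31 - 20.75)^2 / 20.75 = 105.0625 / 20.75 = 1681/332 ≈ 5.063253
(31 - 20.75)^2 / 20.75 = 105.0625 / 20.75 = 1681/332 ≈ 5.063253
(10 - 20.75)^2 / 20.75 = 115.5625 / 20.75 = 1849/332 ≈ 5.569277
(11 - 20.75)^2 / 20.75 = 95.0625 / 20.75 = 1521/332 ≈ 4.581325
chi2 = 1683/83 ≈ 20.277108

20.2771


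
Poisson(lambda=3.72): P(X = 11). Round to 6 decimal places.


P = e^(-lam) * lam^k / k!
e^(-3.72) ≈ 0.02423397
lam^k = 3.72^11 ≈ 1887871.102046
k! = 11! = 39916800
P = 0.02423397 * 1887871.102046 / 39916800 ≈ 0.001146

0.001146


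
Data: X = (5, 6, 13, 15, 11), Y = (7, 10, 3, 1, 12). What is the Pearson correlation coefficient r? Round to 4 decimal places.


r = sum((xi-xbar)(yi-ybar)) / sqrt(sum((xi-xbar)^2) * sum((yi-ybar)^2))
n = 5, xbar = 50/5 = 10, ybar = 33/5 = 6.6
Sxy = sum((xi-xbar)(yi-ybar)) = -49
Sxx = sum((xi-xbar)^2) = 76
Syy = sum((yi-ybar)^2) = 85.2
sqrt(Sxx*Syy) ≈ 80.468627
r = Sxy / sqrt(Sxx*Syy) = -49 / 80.468627 ≈ -0.608933

-0.6089


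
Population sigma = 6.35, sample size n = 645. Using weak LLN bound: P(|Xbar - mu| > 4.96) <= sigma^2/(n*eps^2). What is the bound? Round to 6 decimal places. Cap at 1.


bound = min(1, sigma^2/(n*eps^2))
sigma^2 = 6.35^2 = 40.3225
n*eps^2 = 645 * 4.96^2 = 645 * 24.6016 = 15868.032
sigma^2/(n*eps^2) = 40.3225 / 15868.032 ≈ 0.00254112

0.002541


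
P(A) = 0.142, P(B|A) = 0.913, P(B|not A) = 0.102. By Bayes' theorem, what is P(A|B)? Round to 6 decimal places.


P(A|B) = P(B|A)*P(A) / P(B), P(B) = P(B|A)*P(A) + P(B|not A)*P(not A)
P(B|A)*P(A) = 0.913 * 0.142 = 0.129646
P(B|not A)*P(not A) = 0.102 * 0.858 = 0.087516
P(B) = 0.129646 + 0.087516 = 0.217162
P(A|B) = 0.129646 / 0.217162 = 5893/9871 ≈ 0.59700132

0.597001


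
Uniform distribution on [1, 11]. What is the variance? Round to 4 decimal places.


Var = (b-a)^2 / 12
(b-a)^2 = (11 - 1)^2 = 100
Var = 100/12 ≈ 8.333333

8.3333


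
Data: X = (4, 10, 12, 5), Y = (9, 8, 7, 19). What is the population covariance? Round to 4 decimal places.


Cov = (1/n)*sum((xi-xbar)(yi-ybar))
n = 4, xbar = 31/4 = 7.75, ybar = 43/4 = 10.75
sum((xi-xbar)(yi-ybar)) = -38.25
Cov = -38.25 / 4 = -9.5625

-9.5625


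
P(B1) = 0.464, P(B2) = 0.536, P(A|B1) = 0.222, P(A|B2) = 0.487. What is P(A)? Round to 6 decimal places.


P(A) = P(A|B1)*P(B1) + P(A|B2)*P(B2)
P(A|B1)*P(B1) = 0.222 * 0.464 = 0.103008
P(A|B2)*P(B2) = 0.487 * 0.536 = 0.261032
P(A) = 0.103008 + 0.261032 = 0.36404

0.364040


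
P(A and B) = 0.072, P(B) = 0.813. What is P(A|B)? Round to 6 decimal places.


P(A|B) = P(A and B) / P(B) = 0.072 / 0.813 = 24/271 ≈ 0.08856089

0.088561


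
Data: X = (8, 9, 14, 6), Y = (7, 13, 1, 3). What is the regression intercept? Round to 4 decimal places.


a = ybar - b*xbar, where b = sum((xi-xbar)(yi-ybar)) / sum((xi-xbar)^2)
n = 4, xbar = 37/4 = 9.25, ybar = 24/4 = 6
Sxy = sum((xi-xbar)(yi-ybar)) = -17
Sxx = sum((xi-xbar)^2) = 34.75
b = Sxy / Sxx = -68/139 ≈ -0.489209
a = 6 - (-0.489209) * 9.25 = 1463/139 ≈ 10.525180

10.5252


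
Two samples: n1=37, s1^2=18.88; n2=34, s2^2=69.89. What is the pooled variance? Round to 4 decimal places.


sp^2 = ((n1-1)*s1^2 + (n2-1)*s2^2)/(n1+n2-2)
(n1-1)*s1^2 = 36 * 18.88 = 679.68
(n2-1)*s2^2 = 33 * 69.89 = 2306.37
numerator = 679.68 + 2306.37 = 2986.05
n1+n2-2 = 69
sp^2 = 2986.05 / 69 = 19907/460 ≈ 43.276087

43.2761


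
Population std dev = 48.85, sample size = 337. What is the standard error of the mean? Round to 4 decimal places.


SE = sigma / sqrt(n)
sqrt(337) ≈ 18.357560
SE = 48.85 / 18.357560 ≈ 2.661029

2.6610


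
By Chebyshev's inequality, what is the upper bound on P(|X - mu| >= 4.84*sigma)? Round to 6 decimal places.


P <= 1/k^2
k^2 = 4.84^2 = 23.4256
1/k^2 = 1 / 23.4256 ≈ 0.04268834

0.042688


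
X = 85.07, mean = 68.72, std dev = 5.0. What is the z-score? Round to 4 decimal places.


z = (X - mu) / sigma
X - mu = 85.07 - 68.72 = 16.35
z = 16.35 / 5.0 = 3.27

3.2700


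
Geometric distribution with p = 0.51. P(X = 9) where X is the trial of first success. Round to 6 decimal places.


P = (1-p)^(k-1) * p
(1-p)^(k-1) = 0.49^8 ≈ 0.003323293
P = 0.003323293 * 0.51 ≈ 0.001694879

0.001695


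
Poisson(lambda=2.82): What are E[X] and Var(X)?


E[X] = Var(X) = lambda = 2.82

2.82, 2.82


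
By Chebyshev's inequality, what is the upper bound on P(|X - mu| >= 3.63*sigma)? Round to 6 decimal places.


P <= 1/k^2
k^2 = 3.63^2 = 13.1769
1/k^2 = 1 / 13.1769 ≈ 0.07589038

0.075890


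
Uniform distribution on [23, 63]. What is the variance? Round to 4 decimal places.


Var = (b-a)^2 / 12
(b-a)^2 = (63 - 23)^2 = 1600
Var = 1600/12 ≈ 133.333333

133.3333


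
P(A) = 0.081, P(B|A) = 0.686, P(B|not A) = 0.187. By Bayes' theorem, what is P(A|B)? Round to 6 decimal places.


P(A|B) = P(B|A)*P(A) / P(B), P(B) = P(B|A)*P(A) + P(B|not A)*P(not A)
P(B|A)*P(A) = 0.686 * 0.081 = 0.055566
P(B|not A)*P(not A) = 0.187 * 0.919 = 0.171853
P(B) = 0.055566 + 0.171853 = 0.227419
P(A|B) = 0.055566 / 0.227419 ≈ 0.24433315

0.244333


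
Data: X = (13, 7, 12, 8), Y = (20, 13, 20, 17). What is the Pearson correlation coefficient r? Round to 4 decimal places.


r = sum((xi-xbar)(yi-ybar)) / sqrt(sum((xi-xbar)^2) * sum((yi-ybar)^2))
n = 4, xbar = 40/4 = 10, ybar = 70/4 = 17.5
Sxy = sum((xi-xbar)(yi-ybar)) = 27
Sxx = sum((xi-xbar)^2) = 26
Syy = sum((yi-ybar)^2) = 33
sqrt(Sxx*Syy) ≈ 29.291637
r = Sxy / sqrt(Sxx*Syy) = 27 / 29.291637 ≈ 0.921765

0.9218


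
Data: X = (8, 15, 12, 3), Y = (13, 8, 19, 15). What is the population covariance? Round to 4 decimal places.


Cov = (1/n)*sum((xi-xbar)(yi-ybar))
n = 4, xbar = 38/4 = 9.5, ybar = 55/4 = 13.75
sum((xi-xbar)(yi-ybar)) = -25.5
Cov = -25.5 / 4 = -6.375

-6.3750


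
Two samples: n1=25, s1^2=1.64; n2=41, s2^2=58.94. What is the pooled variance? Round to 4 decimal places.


sp^2 = ((n1-1)*s1^2 + (n2-1)*s2^2)/(n1+n2-2)
(n1-1)*s1^2 = 24 * 1.64 = 39.36
(n2-1)*s2^2 = 40 * 58.94 = 2357.6
numerator = 39.36 + 2357.6 = 2396.96
n1+n2-2 = 64
sp^2 = 2396.96 / 64 = 37.4525

37.4525


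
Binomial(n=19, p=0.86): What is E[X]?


E[X] = n*p = 19 * 0.86 = 16.34

16.34


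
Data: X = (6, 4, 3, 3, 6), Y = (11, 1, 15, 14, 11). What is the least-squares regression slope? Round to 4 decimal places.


b = sum((xi-xbar)(yi-ybar)) / sum((xi-xbar)^2)
n = 5, xbar = 22/5 = 4.4, ybar = 52/5 = 10.4
Sxy = sum((xi-xbar)(yi-ybar)) = -5.8
Sxx = sum((xi-xbar)^2) = 9.2
b = Sxy / Sxx = -29/46 ≈ -0.630435

-0.6304


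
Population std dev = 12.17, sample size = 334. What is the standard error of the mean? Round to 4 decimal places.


SE = sigma / sqrt(n)
sqrt(334) ≈ 18.275667
SE = 12.17 / 18.275667 ≈ 0.665913

0.6659


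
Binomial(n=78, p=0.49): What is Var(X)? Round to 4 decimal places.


Var = n*p*(1-p) = 78 * 0.49 * 0.51 = 19.4922

19.4922


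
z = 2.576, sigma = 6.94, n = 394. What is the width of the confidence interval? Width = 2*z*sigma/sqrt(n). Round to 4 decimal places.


width = 2*z*sigma/sqrt(n)
2*z*sigma = 2 * 2.576 * 6.94 = 35.75488
sqrt(394) ≈ 19.849433
width = 35.75488 / 19.849433 ≈ 1.801305

1.8013


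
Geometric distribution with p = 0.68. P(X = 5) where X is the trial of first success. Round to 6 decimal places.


P = (1-p)^(k-1) * p
(1-p)^(k-1) = 0.32^4 = 0.01048576
P = 0.01048576 * 0.68 ≈ 0.007130317

0.007130


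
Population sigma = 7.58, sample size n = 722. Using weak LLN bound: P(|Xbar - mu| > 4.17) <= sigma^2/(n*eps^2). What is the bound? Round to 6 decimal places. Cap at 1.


bound = min(1, sigma^2/(n*eps^2))
sigma^2 = 7.58^2 = 57.4564
n*eps^2 = 722 * 4.17^2 = 722 * 17.3889 = 12554.7858
sigma^2/(n*eps^2) = 57.4564 / 12554.7858 ≈ 0.00457645

0.004576


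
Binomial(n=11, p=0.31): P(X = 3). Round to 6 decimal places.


P = C(n,k) * p^k * (1-p)^(n-k)
C(11,3) = 165
p^k = 0.31^3 = 0.029791
(1-p)^(n-k) = 0.69^8 ≈ 0.05137984
P = 165 * 0.029791 * 0.05137984 ≈ 0.252558

0.252558


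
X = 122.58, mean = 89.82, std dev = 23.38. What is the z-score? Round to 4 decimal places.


z = (X - mu) / sigma
X - mu = 122.58 - 89.82 = 32.76
z = 32.76 / 23.38 = 234/167 ≈ 1.401198

1.4012


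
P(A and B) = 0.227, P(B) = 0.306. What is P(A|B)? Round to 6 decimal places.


P(A|B) = P(A and B) / P(B) = 0.227 / 0.306 = 227/306 ≈ 0.74183007

0.741830


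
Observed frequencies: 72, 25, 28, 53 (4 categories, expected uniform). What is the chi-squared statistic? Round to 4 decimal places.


chi2 = sum((O-E)^2/E), E = total/4
total = 178, E = 178/4 = 44.5
(72 - 44.5)^2 / 44.5 = 756.25 / 44.5 = 3025/178 ≈ 16.994382
(25 - 44.5)^2 / 44.5 = 380.25 / 44.5 = 1521/178 ≈ 8.544944
(28 - 44.5)^2 / 44.5 = 272.25 / 44.5 = 1089/178 ≈ 6.117978
(53 - 44.5)^2 / 44.5 = 72.25 / 44.5 = 289/178 ≈ 1.623596
chi2 = 2962/89 ≈ 33.280899

33.2809


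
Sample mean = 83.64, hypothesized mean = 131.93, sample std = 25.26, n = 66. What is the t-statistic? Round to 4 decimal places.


t = (xbar - mu0) / (s/sqrt(n))
xbar - mu0 = 83.64 - 131.93 = -48.29
sqrt(66) ≈ 8.12403840
s/sqrt(n) = 25.26 / 8.12403840 ≈ 3.10929106
t = -48.29 / 3.10929106 ≈ -15.530872

-15.5309
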